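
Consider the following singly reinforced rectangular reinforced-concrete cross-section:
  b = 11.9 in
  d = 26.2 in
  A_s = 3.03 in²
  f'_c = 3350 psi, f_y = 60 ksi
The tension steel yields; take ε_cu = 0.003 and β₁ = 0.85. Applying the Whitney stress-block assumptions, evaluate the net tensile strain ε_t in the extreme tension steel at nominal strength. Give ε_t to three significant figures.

a = A_s f_y/(0.85 f'_c b) = 5.365 in.
β₁ = 0.85, so c = a/β₁ = 5.365/0.85 = 6.312 in.
From the linear strain diagram with ε_cu = 0.003: ε_t = 0.003 (d − c)/c = 0.003 × (26.2 − 6.312)/6.312 = 0.00945.
Since ε_t ≥ 0.005, the section is tension-controlled.

ε_t ≈ 0.00945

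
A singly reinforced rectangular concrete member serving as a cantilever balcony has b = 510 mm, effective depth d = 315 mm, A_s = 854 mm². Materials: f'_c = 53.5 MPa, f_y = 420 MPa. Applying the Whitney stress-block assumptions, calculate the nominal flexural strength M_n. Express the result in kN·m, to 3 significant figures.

M_n ≈ 110 kN·m

T = A_s f_y = 854 × 420 = 358680 N = 358.68 kN.
From C = T: a = T/(0.85 f'_c b) = 358680/(0.85 × 53.5 × 510) = 15.47 mm.
M_n = T(d − a/2) = 358.68 kN × (315 − 7.735) mm = 110.21 kN·m.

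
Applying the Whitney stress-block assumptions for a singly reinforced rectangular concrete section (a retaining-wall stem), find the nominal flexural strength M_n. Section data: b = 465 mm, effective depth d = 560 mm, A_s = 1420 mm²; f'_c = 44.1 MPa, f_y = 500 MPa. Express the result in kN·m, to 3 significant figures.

M_n ≈ 383 kN·m

T = A_s f_y = 1420 × 500 = 710000 N = 710 kN.
From C = T: a = T/(0.85 f'_c b) = 710000/(0.85 × 44.1 × 465) = 40.73 mm.
M_n = T(d − a/2) = 710 kN × (560 − 20.365) mm = 383.14 kN·m.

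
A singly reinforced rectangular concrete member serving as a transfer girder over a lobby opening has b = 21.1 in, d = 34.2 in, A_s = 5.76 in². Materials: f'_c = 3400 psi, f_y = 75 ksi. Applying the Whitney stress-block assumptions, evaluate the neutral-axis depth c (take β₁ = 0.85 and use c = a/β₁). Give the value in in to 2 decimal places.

T = A_s f_y = 5.76 × 75 = 432 kips.
a = T/(0.85 f'_c b) = 432/(0.85 × 3.4 × 21.1) = 7.0844 in.
With β₁ = 0.85, c = a/β₁ = 7.0844/0.85 = 8.33 in.

c ≈ 8.33 in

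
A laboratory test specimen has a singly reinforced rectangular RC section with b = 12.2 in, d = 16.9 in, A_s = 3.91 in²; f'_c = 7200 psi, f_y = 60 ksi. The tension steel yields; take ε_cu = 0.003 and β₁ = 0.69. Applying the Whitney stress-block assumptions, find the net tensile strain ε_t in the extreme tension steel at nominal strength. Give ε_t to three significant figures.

ε_t ≈ 0.00813

a = A_s f_y/(0.85 f'_c b) = 3.142 in.
β₁ = 0.69, so c = a/β₁ = 3.142/0.69 = 4.554 in.
From the linear strain diagram with ε_cu = 0.003: ε_t = 0.003 (d − c)/c = 0.003 × (16.9 − 4.554)/4.554 = 0.00813.
Since ε_t ≥ 0.005, the section is tension-controlled.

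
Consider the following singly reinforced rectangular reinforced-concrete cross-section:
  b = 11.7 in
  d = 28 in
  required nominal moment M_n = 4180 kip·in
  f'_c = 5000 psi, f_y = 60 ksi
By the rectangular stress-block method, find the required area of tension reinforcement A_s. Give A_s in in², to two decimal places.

From M_n = 0.85 f'_c a b (d − a/2):
a = d − √(d² − 2M_n/(0.85 f'_c b)) = 28 − √(28² − 2 × 4180/(0.85 × 5 × 11.7)) = 3.183 in.
A_s = 0.85 f'_c a b / f_y = 0.85 × 5 × 3.183 × 11.7 / 60 = 2.638 in².

A_s ≈ 2.64 in²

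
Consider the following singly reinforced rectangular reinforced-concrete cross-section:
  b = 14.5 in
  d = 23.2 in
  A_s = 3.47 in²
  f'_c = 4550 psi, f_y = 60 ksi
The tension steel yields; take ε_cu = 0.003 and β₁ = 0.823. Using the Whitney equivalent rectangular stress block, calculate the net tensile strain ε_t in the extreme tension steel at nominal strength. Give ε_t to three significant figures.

ε_t ≈ 0.0124

a = A_s f_y/(0.85 f'_c b) = 3.713 in.
β₁ = 0.823, so c = a/β₁ = 3.713/0.823 = 4.512 in.
From the linear strain diagram with ε_cu = 0.003: ε_t = 0.003 (d − c)/c = 0.003 × (23.2 − 4.512)/4.512 = 0.0124.
Since ε_t ≥ 0.005, the section is tension-controlled.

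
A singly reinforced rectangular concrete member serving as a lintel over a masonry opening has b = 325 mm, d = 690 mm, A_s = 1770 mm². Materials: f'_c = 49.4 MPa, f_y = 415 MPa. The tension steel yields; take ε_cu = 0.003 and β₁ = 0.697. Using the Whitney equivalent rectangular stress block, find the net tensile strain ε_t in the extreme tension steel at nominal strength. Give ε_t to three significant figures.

ε_t ≈ 0.0238

a = A_s f_y/(0.85 f'_c b) = 53.83 mm.
β₁ = 0.697, so c = a/β₁ = 53.83/0.697 = 77.23 mm.
From the linear strain diagram with ε_cu = 0.003: ε_t = 0.003 (d − c)/c = 0.003 × (690 − 77.23)/77.23 = 0.0238.
Since ε_t ≥ 0.005, the section is tension-controlled.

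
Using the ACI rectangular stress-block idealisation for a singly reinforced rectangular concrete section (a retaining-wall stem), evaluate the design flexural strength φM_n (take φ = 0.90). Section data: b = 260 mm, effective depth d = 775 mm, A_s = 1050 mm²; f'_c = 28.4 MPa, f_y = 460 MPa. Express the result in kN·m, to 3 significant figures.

T = A_s f_y = 1050 × 460 = 483000 N = 483 kN.
From C = T: a = T/(0.85 f'_c b) = 483000/(0.85 × 28.4 × 260) = 76.95 mm.
M_n = T(d − a/2) = 483 kN × (775 − 38.475) mm = 355.74 kN·m.
φM_n = 0.90 × 355.74 = 320.17 kN·m.

φM_n ≈ 320 kN·m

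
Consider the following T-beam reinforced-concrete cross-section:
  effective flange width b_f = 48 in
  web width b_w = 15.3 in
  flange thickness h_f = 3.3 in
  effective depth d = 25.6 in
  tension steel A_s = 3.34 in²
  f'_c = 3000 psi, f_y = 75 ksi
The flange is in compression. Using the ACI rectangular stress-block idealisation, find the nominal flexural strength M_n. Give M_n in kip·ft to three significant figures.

Tension: T = A_s f_y = 3.34 × 75 = 250.5 kips.
Try a within the flange: a = T/(0.85 f'_c b_f) = 250.5/(0.85 × 3 × 48) = 2.047 in.
Since a = 2.047 ≤ h_f = 3.3 in, the stress block lies entirely in the flange; analyse as a rectangular beam of width b_f.
M_n = T(d − a/2) = 250.5 × (25.6 − 1.0235) = 6156.4 kip·in.
M_n = 6156.4/12 = 513.03 kip·ft.

M_n ≈ 513 kip·ft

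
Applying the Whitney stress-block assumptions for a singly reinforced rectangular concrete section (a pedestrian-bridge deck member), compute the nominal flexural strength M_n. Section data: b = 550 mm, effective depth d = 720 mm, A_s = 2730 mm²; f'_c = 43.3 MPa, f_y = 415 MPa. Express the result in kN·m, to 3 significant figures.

M_n ≈ 784 kN·m

T = A_s f_y = 2730 × 415 = 1132950 N = 1132.95 kN.
From C = T: a = T/(0.85 f'_c b) = 1132950/(0.85 × 43.3 × 550) = 55.97 mm.
M_n = T(d − a/2) = 1132.95 kN × (720 − 27.985) mm = 784.02 kN·m.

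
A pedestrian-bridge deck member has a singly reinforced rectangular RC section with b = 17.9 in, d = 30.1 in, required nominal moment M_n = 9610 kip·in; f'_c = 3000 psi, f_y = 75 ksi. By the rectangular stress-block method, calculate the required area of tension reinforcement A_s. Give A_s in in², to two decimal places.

From M_n = 0.85 f'_c a b (d − a/2):
a = d − √(d² − 2M_n/(0.85 f'_c b)) = 30.1 − √(30.1² − 2 × 9610/(0.85 × 3 × 17.9)) = 8.079 in.
A_s = 0.85 f'_c a b / f_y = 0.85 × 3 × 8.079 × 17.9 / 75 = 4.917 in².

A_s ≈ 4.92 in²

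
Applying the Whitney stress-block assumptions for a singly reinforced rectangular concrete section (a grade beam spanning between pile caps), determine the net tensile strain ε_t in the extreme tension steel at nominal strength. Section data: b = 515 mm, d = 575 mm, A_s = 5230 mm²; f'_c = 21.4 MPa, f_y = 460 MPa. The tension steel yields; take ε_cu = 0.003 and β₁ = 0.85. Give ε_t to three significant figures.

a = A_s f_y/(0.85 f'_c b) = 256.81 mm.
β₁ = 0.85, so c = a/β₁ = 256.81/0.85 = 302.13 mm.
From the linear strain diagram with ε_cu = 0.003: ε_t = 0.003 (d − c)/c = 0.003 × (575 − 302.13)/302.13 = 0.00271.
ε_t < 0.004 — the section is over-reinforced for flexure under ACI limits.

ε_t ≈ 0.00271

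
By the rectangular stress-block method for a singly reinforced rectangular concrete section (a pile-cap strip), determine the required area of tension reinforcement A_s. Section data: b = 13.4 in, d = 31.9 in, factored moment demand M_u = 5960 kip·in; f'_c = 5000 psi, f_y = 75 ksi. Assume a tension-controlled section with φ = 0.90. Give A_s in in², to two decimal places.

A_s ≈ 2.95 in²

M_n = M_u/φ = 5960/0.90 = 6622.22 kip·in.
From M_n = 0.85 f'_c a b (d − a/2):
a = d − √(d² − 2M_n/(0.85 f'_c b)) = 31.9 − √(31.9² − 2 × 6622.22/(0.85 × 5 × 13.4)) = 3.881 in.
A_s = 0.85 f'_c a b / f_y = 0.85 × 5 × 3.881 × 13.4 / 75 = 2.947 in².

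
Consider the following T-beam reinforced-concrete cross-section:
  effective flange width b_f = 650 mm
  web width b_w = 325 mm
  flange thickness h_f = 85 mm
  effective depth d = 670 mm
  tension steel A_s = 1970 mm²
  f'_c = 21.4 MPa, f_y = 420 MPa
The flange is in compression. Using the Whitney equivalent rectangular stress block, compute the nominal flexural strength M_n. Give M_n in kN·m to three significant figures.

Tension: T = A_s f_y = 1970 × 420 = 827400 N.
Try a within the flange: a = T/(0.85 f'_c b_f) = 827400/(0.85 × 21.4 × 650) = 69.98 mm.
Since a = 69.98 ≤ h_f = 85 mm, the stress block lies entirely in the flange; analyse as a rectangular beam of width b_f.
M_n = T(d − a/2) = 827400 × (670 − 34.99) = 525.41 × 10⁶ N·mm.
M_n = 525.41 kN·m.

M_n ≈ 525 kN·m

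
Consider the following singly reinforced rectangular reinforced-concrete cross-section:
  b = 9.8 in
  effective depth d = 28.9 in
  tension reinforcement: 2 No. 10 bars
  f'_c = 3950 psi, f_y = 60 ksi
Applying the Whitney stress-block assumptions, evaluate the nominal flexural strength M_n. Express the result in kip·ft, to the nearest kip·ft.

M_n ≈ 338 kip·ft

A_s = 2 × 1.27 = 2.54 in².
T = A_s f_y = 2.54 × 60 = 152.4 kips.
a = T/(0.85 f'_c b) = 152.4/(0.85 × 3.95 × 9.8) = 4.632 in.
M_n = T(d − a/2) = 152.4 × (28.9 − 2.316) = 4051.4 kip·in = 4051.4/12 = 337.62 kip·ft.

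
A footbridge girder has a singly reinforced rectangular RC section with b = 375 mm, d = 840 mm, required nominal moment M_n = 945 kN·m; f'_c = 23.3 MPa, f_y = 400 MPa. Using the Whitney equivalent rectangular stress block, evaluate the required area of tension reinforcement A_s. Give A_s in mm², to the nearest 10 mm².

A_s ≈ 3130 mm²

With M_n = 0.85 f'_c a b (d − a/2), solve the quadratic for a:
a = d − √(d² − 2M_n/(0.85 f'_c b)) = 840 − √(840² − 2 × 945×10⁶/(0.85 × 23.3 × 375)) = 168.35 mm.
A_s = 0.85 f'_c a b / f_y = 0.85 × 23.3 × 168.35 × 375 / 400 = 3125.8 mm².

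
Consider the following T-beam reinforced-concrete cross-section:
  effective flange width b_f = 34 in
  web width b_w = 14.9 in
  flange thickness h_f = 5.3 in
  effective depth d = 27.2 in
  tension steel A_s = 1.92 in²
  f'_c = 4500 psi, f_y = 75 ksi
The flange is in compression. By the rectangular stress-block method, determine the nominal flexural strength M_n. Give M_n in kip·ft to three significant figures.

M_n ≈ 320 kip·ft

Tension: T = A_s f_y = 1.92 × 75 = 144 kips.
Try a within the flange: a = T/(0.85 f'_c b_f) = 144/(0.85 × 4.5 × 34) = 1.107 in.
Since a = 1.107 ≤ h_f = 5.3 in, the stress block lies entirely in the flange; analyse as a rectangular beam of width b_f.
M_n = T(d − a/2) = 144 × (27.2 − 0.5535) = 3837.1 kip·in.
M_n = 3837.1/12 = 319.76 kip·ft.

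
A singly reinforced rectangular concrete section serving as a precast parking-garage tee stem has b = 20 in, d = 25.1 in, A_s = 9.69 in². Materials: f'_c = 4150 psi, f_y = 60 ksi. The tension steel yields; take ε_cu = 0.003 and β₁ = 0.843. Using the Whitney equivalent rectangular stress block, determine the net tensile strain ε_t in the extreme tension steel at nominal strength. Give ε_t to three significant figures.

ε_t ≈ 0.00470

a = A_s f_y/(0.85 f'_c b) = 8.241 in.
β₁ = 0.843, so c = a/β₁ = 8.241/0.843 = 9.776 in.
From the linear strain diagram with ε_cu = 0.003: ε_t = 0.003 (d − c)/c = 0.003 × (25.1 − 9.776)/9.776 = 0.00470.
ε_t is between 0.004 and 0.005 — transition zone.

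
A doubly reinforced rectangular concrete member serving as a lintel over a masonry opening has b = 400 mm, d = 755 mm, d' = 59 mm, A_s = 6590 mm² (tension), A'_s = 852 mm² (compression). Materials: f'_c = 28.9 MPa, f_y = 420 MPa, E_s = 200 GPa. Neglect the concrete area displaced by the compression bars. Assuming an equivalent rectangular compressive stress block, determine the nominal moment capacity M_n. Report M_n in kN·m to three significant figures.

Assume both tension and compression steel yield.
Net tension couple steel: A_s − A'_s = 5738 mm².
a = (A_s − A'_s) f_y / (0.85 f'_c b) = 2409960/(0.85 × 28.9 × 400) = 245.26 mm.
c = a/β₁ = 245.26/0.844 = 290.59 mm; ε'_s = 0.003(c − d')/c = 0.0024 ≥ f_y/E_s = 0.0021, so compression steel does yield.
M_n = (A_s − A'_s) f_y (d − a/2) + A'_s f_y (d − d') = [2409960 × (755 − 122.63) + 357840 × (755 − 59)] × 10⁻⁶ = 1523.99 + 249.06 = 1773.05 kN·m.

M_n ≈ 1770 kN·m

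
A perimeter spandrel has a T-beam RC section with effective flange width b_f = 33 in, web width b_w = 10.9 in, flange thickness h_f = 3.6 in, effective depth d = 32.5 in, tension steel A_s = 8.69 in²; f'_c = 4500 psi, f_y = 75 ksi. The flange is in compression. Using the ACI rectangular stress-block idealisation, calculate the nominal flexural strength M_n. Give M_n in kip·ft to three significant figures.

Tension: T = A_s f_y = 8.69 × 75 = 651.75 kips.
Try a within the flange: a = T/(0.85 f'_c b_f) = 651.75/(0.85 × 4.5 × 33) = 5.163 in.
a = 5.163 > h_f = 3.6 in: the block extends into the web. Split into flange-overhang and web parts.
C_f = 0.85 f'_c (b_f − b_w) h_f = 0.85 × 4.5 × (33 − 10.9) × 3.6 = 304.3 kips.
Remaining web compression depth: a_w = (T − C_f)/(0.85 f'_c b_w) = (651.75 − 304.3)/(0.85 × 4.5 × 10.9) = 8.334 in.
M_n = C_f(d − h_f/2) + (T − C_f)(d − a_w/2) = 304.3 × (32.5 − 1.8) + 347.45 × (32.5 − 4.167) = 9342.0 + 9844.3 = 19186.3 kip·in.
M_n = 19186.3/12 = 1598.86 kip·ft.

M_n ≈ 1600 kip·ft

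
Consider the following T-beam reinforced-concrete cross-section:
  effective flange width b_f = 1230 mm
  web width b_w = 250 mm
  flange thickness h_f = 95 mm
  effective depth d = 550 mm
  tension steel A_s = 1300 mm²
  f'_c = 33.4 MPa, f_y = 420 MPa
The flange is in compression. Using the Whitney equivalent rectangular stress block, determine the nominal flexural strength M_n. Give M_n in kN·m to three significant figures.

Tension: T = A_s f_y = 1300 × 420 = 546000 N.
Try a within the flange: a = T/(0.85 f'_c b_f) = 546000/(0.85 × 33.4 × 1230) = 15.64 mm.
Since a = 15.64 ≤ h_f = 95 mm, the stress block lies entirely in the flange; analyse as a rectangular beam of width b_f.
M_n = T(d − a/2) = 546000 × (550 − 7.82) = 296.03 × 10⁶ N·mm.
M_n = 296.03 kN·m.

M_n ≈ 296 kN·m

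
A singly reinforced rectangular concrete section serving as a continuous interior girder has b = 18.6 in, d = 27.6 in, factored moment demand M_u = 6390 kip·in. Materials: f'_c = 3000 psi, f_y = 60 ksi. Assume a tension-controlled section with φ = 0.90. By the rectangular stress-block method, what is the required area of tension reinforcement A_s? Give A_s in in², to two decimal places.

M_n = M_u/φ = 6390/0.90 = 7100 kip·in.
From M_n = 0.85 f'_c a b (d − a/2):
a = d − √(d² − 2M_n/(0.85 f'_c b)) = 27.6 − √(27.6² − 2 × 7100/(0.85 × 3 × 18.6)) = 6.097 in.
A_s = 0.85 f'_c a b / f_y = 0.85 × 3 × 6.097 × 18.6 / 60 = 4.820 in².

A_s ≈ 4.82 in²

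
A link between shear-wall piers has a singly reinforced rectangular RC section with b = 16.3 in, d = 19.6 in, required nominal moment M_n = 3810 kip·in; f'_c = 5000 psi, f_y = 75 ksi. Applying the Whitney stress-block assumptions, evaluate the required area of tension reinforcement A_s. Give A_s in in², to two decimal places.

A_s ≈ 2.81 in²

From M_n = 0.85 f'_c a b (d − a/2):
a = d − √(d² − 2M_n/(0.85 f'_c b)) = 19.6 − √(19.6² − 2 × 3810/(0.85 × 5 × 16.3)) = 3.042 in.
A_s = 0.85 f'_c a b / f_y = 0.85 × 5 × 3.042 × 16.3 / 75 = 2.810 in².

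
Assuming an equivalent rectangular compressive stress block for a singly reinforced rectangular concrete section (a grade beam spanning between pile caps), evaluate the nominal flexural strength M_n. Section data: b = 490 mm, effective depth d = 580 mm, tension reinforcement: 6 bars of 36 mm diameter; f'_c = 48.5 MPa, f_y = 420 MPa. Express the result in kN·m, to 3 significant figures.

M_n ≈ 1330 kN·m

A_s = 6 × 1018 = 6108 mm².
T = A_s f_y = 6108 × 420 = 2565360 N = 2565.36 kN.
From C = T: a = T/(0.85 f'_c b) = 2565360/(0.85 × 48.5 × 490) = 127.00 mm.
M_n = T(d − a/2) = 2565.36 kN × (580 − 63.5) mm = 1325.01 kN·m.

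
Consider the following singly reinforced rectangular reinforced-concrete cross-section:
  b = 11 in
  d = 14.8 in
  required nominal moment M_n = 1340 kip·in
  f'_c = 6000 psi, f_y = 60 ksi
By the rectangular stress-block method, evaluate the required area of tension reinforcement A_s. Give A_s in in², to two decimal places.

From M_n = 0.85 f'_c a b (d − a/2):
a = d − √(d² − 2M_n/(0.85 f'_c b)) = 14.8 − √(14.8² − 2 × 1340/(0.85 × 6 × 11)) = 1.713 in.
A_s = 0.85 f'_c a b / f_y = 0.85 × 6 × 1.713 × 11 / 60 = 1.602 in².

A_s ≈ 1.60 in²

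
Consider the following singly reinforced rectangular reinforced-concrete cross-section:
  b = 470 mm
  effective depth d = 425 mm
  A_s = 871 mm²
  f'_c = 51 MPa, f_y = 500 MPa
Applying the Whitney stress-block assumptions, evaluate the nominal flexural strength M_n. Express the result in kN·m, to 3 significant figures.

M_n ≈ 180 kN·m

T = A_s f_y = 871 × 500 = 435500 N = 435.5 kN.
From C = T: a = T/(0.85 f'_c b) = 435500/(0.85 × 51 × 470) = 21.37 mm.
M_n = T(d − a/2) = 435.5 kN × (425 − 10.685) mm = 180.43 kN·m.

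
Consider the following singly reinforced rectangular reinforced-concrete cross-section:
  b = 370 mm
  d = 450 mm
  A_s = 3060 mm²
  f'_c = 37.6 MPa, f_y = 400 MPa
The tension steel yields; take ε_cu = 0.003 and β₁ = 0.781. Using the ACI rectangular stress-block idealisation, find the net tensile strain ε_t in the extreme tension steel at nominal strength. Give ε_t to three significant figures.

ε_t ≈ 0.00719

a = A_s f_y/(0.85 f'_c b) = 103.51 mm.
β₁ = 0.781, so c = a/β₁ = 103.51/0.781 = 132.54 mm.
From the linear strain diagram with ε_cu = 0.003: ε_t = 0.003 (d − c)/c = 0.003 × (450 − 132.54)/132.54 = 0.00719.
Since ε_t ≥ 0.005, the section is tension-controlled.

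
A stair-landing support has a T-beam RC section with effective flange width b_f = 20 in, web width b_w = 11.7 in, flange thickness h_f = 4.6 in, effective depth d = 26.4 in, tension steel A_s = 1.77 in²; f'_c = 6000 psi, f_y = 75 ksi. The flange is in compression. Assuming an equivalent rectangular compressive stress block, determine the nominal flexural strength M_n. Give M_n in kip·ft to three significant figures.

M_n ≈ 285 kip·ft

Tension: T = A_s f_y = 1.77 × 75 = 132.75 kips.
Try a within the flange: a = T/(0.85 f'_c b_f) = 132.75/(0.85 × 6 × 20) = 1.301 in.
Since a = 1.301 ≤ h_f = 4.6 in, the stress block lies entirely in the flange; analyse as a rectangular beam of width b_f.
M_n = T(d − a/2) = 132.75 × (26.4 − 0.6505) = 3418.2 kip·in.
M_n = 3418.2/12 = 284.85 kip·ft.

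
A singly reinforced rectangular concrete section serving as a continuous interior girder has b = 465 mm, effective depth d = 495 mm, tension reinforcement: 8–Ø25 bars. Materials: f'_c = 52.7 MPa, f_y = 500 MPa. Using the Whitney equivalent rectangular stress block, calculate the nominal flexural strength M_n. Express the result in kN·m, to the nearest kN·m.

M_n ≈ 880 kN·m

A_s = 8 × 491 = 3928 mm².
T = A_s f_y = 3928 × 500 = 1964000 N = 1964 kN.
From C = T: a = T/(0.85 f'_c b) = 1964000/(0.85 × 52.7 × 465) = 94.29 mm.
M_n = T(d − a/2) = 1964 kN × (495 − 47.145) mm = 879.59 kN·m.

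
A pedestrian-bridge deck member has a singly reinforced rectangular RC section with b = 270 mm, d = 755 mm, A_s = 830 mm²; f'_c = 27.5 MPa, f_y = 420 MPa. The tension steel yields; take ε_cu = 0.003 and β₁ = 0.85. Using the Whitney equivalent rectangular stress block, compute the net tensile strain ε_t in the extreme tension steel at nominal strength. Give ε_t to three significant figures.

ε_t ≈ 0.0319

a = A_s f_y/(0.85 f'_c b) = 55.23 mm.
β₁ = 0.85, so c = a/β₁ = 55.23/0.85 = 64.98 mm.
From the linear strain diagram with ε_cu = 0.003: ε_t = 0.003 (d − c)/c = 0.003 × (755 − 64.98)/64.98 = 0.0319.
Since ε_t ≥ 0.005, the section is tension-controlled.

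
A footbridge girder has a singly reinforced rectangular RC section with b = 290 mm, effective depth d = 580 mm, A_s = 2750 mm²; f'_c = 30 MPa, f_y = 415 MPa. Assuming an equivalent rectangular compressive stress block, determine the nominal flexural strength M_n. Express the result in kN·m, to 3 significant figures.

M_n ≈ 574 kN·m

T = A_s f_y = 2750 × 415 = 1141250 N = 1141.25 kN.
From C = T: a = T/(0.85 f'_c b) = 1141250/(0.85 × 30 × 290) = 154.33 mm.
M_n = T(d − a/2) = 1141.25 kN × (580 − 77.165) mm = 573.86 kN·m.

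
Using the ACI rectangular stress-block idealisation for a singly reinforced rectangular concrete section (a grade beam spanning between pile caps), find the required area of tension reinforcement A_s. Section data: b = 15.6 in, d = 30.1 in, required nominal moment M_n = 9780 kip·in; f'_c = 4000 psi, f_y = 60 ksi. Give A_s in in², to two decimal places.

A_s ≈ 6.12 in²

From M_n = 0.85 f'_c a b (d − a/2):
a = d − √(d² − 2M_n/(0.85 f'_c b)) = 30.1 − √(30.1² − 2 × 9780/(0.85 × 4 × 15.6)) = 6.922 in.
A_s = 0.85 f'_c a b / f_y = 0.85 × 4 × 6.922 × 15.6 / 60 = 6.119 in².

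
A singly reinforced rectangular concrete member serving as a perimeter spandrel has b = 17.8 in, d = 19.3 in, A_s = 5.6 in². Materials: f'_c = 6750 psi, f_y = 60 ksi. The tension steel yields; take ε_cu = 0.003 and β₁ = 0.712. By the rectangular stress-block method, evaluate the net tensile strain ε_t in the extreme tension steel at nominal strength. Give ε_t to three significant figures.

ε_t ≈ 0.00953

a = A_s f_y/(0.85 f'_c b) = 3.290 in.
β₁ = 0.712, so c = a/β₁ = 3.290/0.712 = 4.621 in.
From the linear strain diagram with ε_cu = 0.003: ε_t = 0.003 (d − c)/c = 0.003 × (19.3 − 4.621)/4.621 = 0.00953.
Since ε_t ≥ 0.005, the section is tension-controlled.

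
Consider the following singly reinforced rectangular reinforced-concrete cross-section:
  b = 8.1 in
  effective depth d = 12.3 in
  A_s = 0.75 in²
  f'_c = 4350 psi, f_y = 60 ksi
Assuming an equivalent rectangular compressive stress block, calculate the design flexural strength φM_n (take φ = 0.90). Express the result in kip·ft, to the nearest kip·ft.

T = A_s f_y = 0.75 × 60 = 45 kips.
a = T/(0.85 f'_c b) = 45/(0.85 × 4.35 × 8.1) = 1.503 in.
M_n = T(d − a/2) = 45 × (12.3 − 0.7515) = 519.7 kip·in = 519.7/12 = 43.31 kip·ft.
φM_n = 0.90 × 43.31 = 38.98 kip·ft.

φM_n ≈ 39 kip·ft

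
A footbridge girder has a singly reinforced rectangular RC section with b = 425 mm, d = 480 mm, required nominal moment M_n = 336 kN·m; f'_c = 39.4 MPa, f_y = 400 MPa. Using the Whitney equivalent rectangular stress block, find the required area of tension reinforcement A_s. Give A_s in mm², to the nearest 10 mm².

A_s ≈ 1850 mm²

With M_n = 0.85 f'_c a b (d − a/2), solve the quadratic for a:
a = d − √(d² − 2M_n/(0.85 f'_c b)) = 480 − √(480² − 2 × 336×10⁶/(0.85 × 39.4 × 425)) = 52.00 mm.
A_s = 0.85 f'_c a b / f_y = 0.85 × 39.4 × 52.00 × 425 / 400 = 1850.3 mm².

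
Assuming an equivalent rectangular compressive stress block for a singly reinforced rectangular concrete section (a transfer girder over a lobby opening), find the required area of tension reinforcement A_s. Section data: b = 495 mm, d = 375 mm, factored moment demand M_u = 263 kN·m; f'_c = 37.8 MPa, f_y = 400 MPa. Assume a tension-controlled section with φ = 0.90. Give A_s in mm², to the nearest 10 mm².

M_n = M_u/φ = 263/0.90 = 292.222 kN·m.
With M_n = 0.85 f'_c a b (d − a/2), solve the quadratic for a:
a = d − √(d² − 2M_n/(0.85 f'_c b)) = 375 − √(375² − 2 × 292.222×10⁶/(0.85 × 37.8 × 495)) = 52.70 mm.
A_s = 0.85 f'_c a b / f_y = 0.85 × 37.8 × 52.70 × 495 / 400 = 2095.4 mm².

A_s ≈ 2100 mm²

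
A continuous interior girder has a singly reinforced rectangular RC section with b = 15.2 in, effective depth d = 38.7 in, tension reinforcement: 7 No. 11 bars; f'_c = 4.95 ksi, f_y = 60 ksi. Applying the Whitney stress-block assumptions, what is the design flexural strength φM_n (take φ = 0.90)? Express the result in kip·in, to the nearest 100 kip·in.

A_s = 7 × 1.56 = 10.92 in².
T = A_s f_y = 10.92 × 60 = 655.2 kips.
a = T/(0.85 f'_c b) = 655.2/(0.85 × 4.95 × 15.2) = 10.245 in.
M_n = T(d − a/2) = 655.2 × (38.7 − 5.1225) = 22000.0 kip·in.
φM_n = 0.90 × 22000.0 = 19800.0 kip·in.

φM_n ≈ 19800 kip·in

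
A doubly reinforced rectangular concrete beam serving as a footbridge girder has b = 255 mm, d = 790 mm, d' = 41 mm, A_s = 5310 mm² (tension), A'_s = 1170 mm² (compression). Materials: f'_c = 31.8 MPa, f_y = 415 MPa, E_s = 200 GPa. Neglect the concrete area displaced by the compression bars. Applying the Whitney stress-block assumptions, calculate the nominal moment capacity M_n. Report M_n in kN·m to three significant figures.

M_n ≈ 1510 kN·m

Assume both tension and compression steel yield.
Net tension couple steel: A_s − A'_s = 4140 mm².
a = (A_s − A'_s) f_y / (0.85 f'_c b) = 1718100/(0.85 × 31.8 × 255) = 249.27 mm.
c = a/β₁ = 249.27/0.823 = 302.88 mm; ε'_s = 0.003(c − d')/c = 0.0026 ≥ f_y/E_s = 0.0021, so compression steel does yield.
M_n = (A_s − A'_s) f_y (d − a/2) + A'_s f_y (d − d') = [1718100 × (790 − 124.635) + 485550 × (790 − 41)] × 10⁻⁶ = 1143.16 + 363.68 = 1506.84 kN·m.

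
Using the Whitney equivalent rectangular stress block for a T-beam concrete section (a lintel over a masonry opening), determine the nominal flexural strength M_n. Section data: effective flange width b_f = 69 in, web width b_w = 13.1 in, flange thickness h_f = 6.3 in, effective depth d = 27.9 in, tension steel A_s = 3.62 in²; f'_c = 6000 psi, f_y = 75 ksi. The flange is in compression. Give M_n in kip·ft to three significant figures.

M_n ≈ 623 kip·ft

Tension: T = A_s f_y = 3.62 × 75 = 271.5 kips.
Try a within the flange: a = T/(0.85 f'_c b_f) = 271.5/(0.85 × 6 × 69) = 0.772 in.
Since a = 0.772 ≤ h_f = 6.3 in, the stress block lies entirely in the flange; analyse as a rectangular beam of width b_f.
M_n = T(d − a/2) = 271.5 × (27.9 − 0.386) = 7470.1 kip·in.
M_n = 7470.1/12 = 622.51 kip·ft.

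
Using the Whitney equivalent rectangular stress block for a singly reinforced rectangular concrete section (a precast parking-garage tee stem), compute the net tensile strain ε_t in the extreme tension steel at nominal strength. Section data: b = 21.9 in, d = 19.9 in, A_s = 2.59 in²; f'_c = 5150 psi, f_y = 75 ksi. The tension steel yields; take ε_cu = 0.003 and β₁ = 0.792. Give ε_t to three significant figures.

a = A_s f_y/(0.85 f'_c b) = 2.026 in.
β₁ = 0.792, so c = a/β₁ = 2.026/0.792 = 2.558 in.
From the linear strain diagram with ε_cu = 0.003: ε_t = 0.003 (d − c)/c = 0.003 × (19.9 − 2.558)/2.558 = 0.0203.
Since ε_t ≥ 0.005, the section is tension-controlled.

ε_t ≈ 0.0203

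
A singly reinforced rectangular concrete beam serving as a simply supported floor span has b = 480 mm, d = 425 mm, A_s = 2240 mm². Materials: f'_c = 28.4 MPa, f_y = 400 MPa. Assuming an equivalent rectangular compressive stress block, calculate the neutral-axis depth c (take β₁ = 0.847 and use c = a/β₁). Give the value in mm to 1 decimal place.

T = A_s f_y = 2240 × 400 = 896000 N = 896 kN.
Setting C = 0.85 f'_c a b equal to T: a = 896000/(0.85 × 28.4 × 480) = 77.327 mm.
With β₁ = 0.847, c = a/β₁ = 77.327/0.847 = 91.3 mm.

c ≈ 91.3 mm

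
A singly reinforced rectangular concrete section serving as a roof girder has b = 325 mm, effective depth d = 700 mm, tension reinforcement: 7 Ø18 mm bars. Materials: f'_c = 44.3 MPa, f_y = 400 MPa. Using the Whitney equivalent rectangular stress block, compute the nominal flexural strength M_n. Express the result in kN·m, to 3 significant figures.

A_s = 7 × 254 = 1778 mm².
T = A_s f_y = 1778 × 400 = 711200 N = 711.2 kN.
From C = T: a = T/(0.85 f'_c b) = 711200/(0.85 × 44.3 × 325) = 58.11 mm.
M_n = T(d − a/2) = 711.2 kN × (700 − 29.055) mm = 477.18 kN·m.

M_n ≈ 477 kN·m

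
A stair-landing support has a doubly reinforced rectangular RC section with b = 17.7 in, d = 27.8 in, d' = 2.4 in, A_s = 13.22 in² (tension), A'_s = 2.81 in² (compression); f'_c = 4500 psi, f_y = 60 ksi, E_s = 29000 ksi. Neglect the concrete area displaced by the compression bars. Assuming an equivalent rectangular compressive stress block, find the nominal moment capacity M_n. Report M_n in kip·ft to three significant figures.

Assume both steels yield.
a = (A_s − A'_s) f_y/(0.85 f'_c b) = (13.22 − 2.81) × 60/(0.85 × 4.5 × 17.7) = 9.226 in.
c = a/β₁ = 9.226/0.825 = 11.183 in; ε'_s = 0.003(c − d')/c = 0.0024 ≥ ε_y = 0.0021, so the compression steel yields.
M_n = (A_s − A'_s) f_y (d − a/2) + A'_s f_y (d − d') = 624.6 × (27.8 − 4.613) + 168.6 × (27.8 − 2.4) = 14482.6 + 4282.4 = 18765.0 kip·in = 18765.0/12 = 1563.75 kip·ft.

M_n ≈ 1560 kip·ft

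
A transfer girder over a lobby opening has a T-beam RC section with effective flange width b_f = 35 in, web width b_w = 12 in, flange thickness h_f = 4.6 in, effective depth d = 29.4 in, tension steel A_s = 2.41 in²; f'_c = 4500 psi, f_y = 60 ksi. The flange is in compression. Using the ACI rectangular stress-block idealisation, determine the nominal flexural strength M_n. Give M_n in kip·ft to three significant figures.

Tension: T = A_s f_y = 2.41 × 60 = 144.6 kips.
Try a within the flange: a = T/(0.85 f'_c b_f) = 144.6/(0.85 × 4.5 × 35) = 1.080 in.
Since a = 1.080 ≤ h_f = 4.6 in, the stress block lies entirely in the flange; analyse as a rectangular beam of width b_f.
M_n = T(d − a/2) = 144.6 × (29.4 − 0.54) = 4173.2 kip·in.
M_n = 4173.2/12 = 347.77 kip·ft.

M_n ≈ 348 kip·ft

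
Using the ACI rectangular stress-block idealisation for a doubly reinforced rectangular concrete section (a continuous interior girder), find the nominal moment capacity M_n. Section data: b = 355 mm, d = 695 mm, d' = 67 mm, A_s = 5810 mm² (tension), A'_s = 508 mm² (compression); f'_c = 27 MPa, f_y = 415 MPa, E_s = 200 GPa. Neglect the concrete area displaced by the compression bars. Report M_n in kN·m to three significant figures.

M_n ≈ 1360 kN·m

Assume both tension and compression steel yield.
Net tension couple steel: A_s − A'_s = 5302 mm².
a = (A_s − A'_s) f_y / (0.85 f'_c b) = 2200330/(0.85 × 27 × 355) = 270.07 mm.
c = a/β₁ = 270.07/0.85 = 317.73 mm; ε'_s = 0.003(c − d')/c = 0.0024 ≥ f_y/E_s = 0.0021, so compression steel does yield.
M_n = (A_s − A'_s) f_y (d − a/2) + A'_s f_y (d − d') = [2200330 × (695 − 135.035) + 210820 × (695 − 67)] × 10⁻⁶ = 1232.11 + 132.39 = 1364.50 kN·m.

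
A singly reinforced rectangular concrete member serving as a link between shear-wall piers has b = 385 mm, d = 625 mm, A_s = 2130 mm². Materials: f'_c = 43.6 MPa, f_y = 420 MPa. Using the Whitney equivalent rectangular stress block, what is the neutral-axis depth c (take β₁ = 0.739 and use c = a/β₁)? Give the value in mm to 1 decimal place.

T = A_s f_y = 2130 × 420 = 894600 N = 894.6 kN.
Setting C = 0.85 f'_c a b equal to T: a = 894600/(0.85 × 43.6 × 385) = 62.699 mm.
With β₁ = 0.739, c = a/β₁ = 62.699/0.739 = 84.8 mm.

c ≈ 84.8 mm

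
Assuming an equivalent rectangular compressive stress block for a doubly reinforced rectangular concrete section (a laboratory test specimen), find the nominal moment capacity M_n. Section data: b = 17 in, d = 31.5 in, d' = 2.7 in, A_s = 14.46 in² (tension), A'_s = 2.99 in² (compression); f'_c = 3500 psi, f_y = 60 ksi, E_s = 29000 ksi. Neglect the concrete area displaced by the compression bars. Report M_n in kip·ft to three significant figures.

Assume both steels yield.
a = (A_s − A'_s) f_y/(0.85 f'_c b) = (14.46 − 2.99) × 60/(0.85 × 3.5 × 17) = 13.608 in.
c = a/β₁ = 13.608/0.85 = 16.009 in; ε'_s = 0.003(c − d')/c = 0.0025 ≥ ε_y = 0.0021, so the compression steel yields.
M_n = (A_s − A'_s) f_y (d − a/2) + A'_s f_y (d − d') = 688.2 × (31.5 − 6.804) + 179.4 × (31.5 − 2.7) = 16995.8 + 5166.7 = 22162.5 kip·in = 22162.5/12 = 1846.88 kip·ft.

M_n ≈ 1850 kip·ft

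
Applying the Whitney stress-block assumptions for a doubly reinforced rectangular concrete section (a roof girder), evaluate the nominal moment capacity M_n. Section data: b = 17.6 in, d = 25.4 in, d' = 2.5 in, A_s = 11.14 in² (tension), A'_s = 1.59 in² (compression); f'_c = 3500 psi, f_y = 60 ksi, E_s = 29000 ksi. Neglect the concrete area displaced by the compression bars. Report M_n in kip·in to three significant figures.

M_n ≈ 13600 kip·in

Assume both steels yield.
a = (A_s − A'_s) f_y/(0.85 f'_c b) = (11.14 − 1.59) × 60/(0.85 × 3.5 × 17.6) = 10.943 in.
c = a/β₁ = 10.943/0.85 = 12.874 in; ε'_s = 0.003(c − d')/c = 0.0024 ≥ ε_y = 0.0021, so the compression steel yields.
M_n = (A_s − A'_s) f_y (d − a/2) + A'_s f_y (d − d') = 573 × (25.4 − 5.4715) + 95.4 × (25.4 − 2.5) = 11419.0 + 2184.7 = 13603.7 kip·in.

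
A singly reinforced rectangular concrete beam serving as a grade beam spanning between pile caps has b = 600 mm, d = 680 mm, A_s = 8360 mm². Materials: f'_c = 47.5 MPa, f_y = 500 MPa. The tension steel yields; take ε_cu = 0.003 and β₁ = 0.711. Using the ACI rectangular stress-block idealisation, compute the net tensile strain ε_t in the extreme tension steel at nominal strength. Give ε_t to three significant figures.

ε_t ≈ 0.00541

a = A_s f_y/(0.85 f'_c b) = 172.55 mm.
β₁ = 0.711, so c = a/β₁ = 172.55/0.711 = 242.69 mm.
From the linear strain diagram with ε_cu = 0.003: ε_t = 0.003 (d − c)/c = 0.003 × (680 − 242.69)/242.69 = 0.00541.
Since ε_t ≥ 0.005, the section is tension-controlled.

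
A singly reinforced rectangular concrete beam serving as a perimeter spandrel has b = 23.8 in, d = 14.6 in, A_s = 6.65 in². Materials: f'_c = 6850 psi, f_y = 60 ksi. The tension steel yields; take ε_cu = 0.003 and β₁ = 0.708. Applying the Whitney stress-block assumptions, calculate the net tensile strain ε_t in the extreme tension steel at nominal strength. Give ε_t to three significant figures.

a = A_s f_y/(0.85 f'_c b) = 2.879 in.
β₁ = 0.708, so c = a/β₁ = 2.879/0.708 = 4.066 in.
From the linear strain diagram with ε_cu = 0.003: ε_t = 0.003 (d − c)/c = 0.003 × (14.6 − 4.066)/4.066 = 0.00777.
Since ε_t ≥ 0.005, the section is tension-controlled.

ε_t ≈ 0.00777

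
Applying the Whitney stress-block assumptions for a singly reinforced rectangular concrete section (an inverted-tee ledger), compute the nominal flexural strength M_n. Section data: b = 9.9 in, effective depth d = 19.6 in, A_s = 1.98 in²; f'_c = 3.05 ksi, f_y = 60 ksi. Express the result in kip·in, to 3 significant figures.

M_n ≈ 2050 kip·in

T = A_s f_y = 1.98 × 60 = 118.8 kips.
a = T/(0.85 f'_c b) = 118.8/(0.85 × 3.05 × 9.9) = 4.629 in.
M_n = T(d − a/2) = 118.8 × (19.6 − 2.3145) = 2053.5 kip·in.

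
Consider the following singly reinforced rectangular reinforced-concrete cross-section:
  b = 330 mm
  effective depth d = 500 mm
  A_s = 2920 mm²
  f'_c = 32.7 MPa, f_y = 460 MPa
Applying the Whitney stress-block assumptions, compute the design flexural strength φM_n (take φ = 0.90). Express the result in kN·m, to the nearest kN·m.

T = A_s f_y = 2920 × 460 = 1343200 N = 1343.2 kN.
From C = T: a = T/(0.85 f'_c b) = 1343200/(0.85 × 32.7 × 330) = 146.44 mm.
M_n = T(d − a/2) = 1343.2 kN × (500 − 73.22) mm = 573.25 kN·m.
φM_n = 0.90 × 573.25 = 515.93 kN·m.

φM_n ≈ 516 kN·m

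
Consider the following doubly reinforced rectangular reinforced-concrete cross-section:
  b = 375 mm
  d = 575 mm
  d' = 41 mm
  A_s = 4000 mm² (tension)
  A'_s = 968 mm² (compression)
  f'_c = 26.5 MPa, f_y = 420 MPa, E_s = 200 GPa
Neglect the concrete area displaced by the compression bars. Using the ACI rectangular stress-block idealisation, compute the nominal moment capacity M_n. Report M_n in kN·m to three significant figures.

Assume both tension and compression steel yield.
Net tension couple steel: A_s − A'_s = 3032 mm².
a = (A_s − A'_s) f_y / (0.85 f'_c b) = 1273440/(0.85 × 26.5 × 375) = 150.76 mm.
c = a/β₁ = 150.76/0.85 = 177.36 mm; ε'_s = 0.003(c − d')/c = 0.0023 ≥ f_y/E_s = 0.0021, so compression steel does yield.
M_n = (A_s − A'_s) f_y (d − a/2) + A'_s f_y (d − d') = [1273440 × (575 − 75.38) + 406560 × (575 − 41)] × 10⁻⁶ = 636.24 + 217.10 = 853.34 kN·m.

M_n ≈ 853 kN·m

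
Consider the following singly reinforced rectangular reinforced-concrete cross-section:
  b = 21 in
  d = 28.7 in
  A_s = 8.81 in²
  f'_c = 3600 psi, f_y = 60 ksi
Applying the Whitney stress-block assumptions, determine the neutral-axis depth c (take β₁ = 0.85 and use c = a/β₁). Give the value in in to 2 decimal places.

T = A_s f_y = 8.81 × 60 = 528.6 kips.
a = T/(0.85 f'_c b) = 528.6/(0.85 × 3.6 × 21) = 8.2260 in.
With β₁ = 0.85, c = a/β₁ = 8.2260/0.85 = 9.68 in.

c ≈ 9.68 in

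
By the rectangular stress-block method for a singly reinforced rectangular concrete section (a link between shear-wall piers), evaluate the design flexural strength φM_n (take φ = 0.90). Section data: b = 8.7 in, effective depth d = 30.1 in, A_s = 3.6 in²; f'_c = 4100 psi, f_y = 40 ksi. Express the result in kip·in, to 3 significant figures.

φM_n ≈ 3590 kip·in

T = A_s f_y = 3.6 × 40 = 144 kips.
a = T/(0.85 f'_c b) = 144/(0.85 × 4.1 × 8.7) = 4.749 in.
M_n = T(d − a/2) = 144 × (30.1 − 2.3745) = 3992.5 kip·in.
φM_n = 0.90 × 3992.5 = 3593.3 kip·in.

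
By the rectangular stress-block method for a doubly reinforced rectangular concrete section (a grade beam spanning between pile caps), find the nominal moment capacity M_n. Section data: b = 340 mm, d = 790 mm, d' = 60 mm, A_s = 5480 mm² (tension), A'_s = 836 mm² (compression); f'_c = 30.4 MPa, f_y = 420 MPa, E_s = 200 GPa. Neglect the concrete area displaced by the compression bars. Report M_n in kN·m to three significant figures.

Assume both tension and compression steel yield.
Net tension couple steel: A_s − A'_s = 4644 mm².
a = (A_s − A'_s) f_y / (0.85 f'_c b) = 1950480/(0.85 × 30.4 × 340) = 222.01 mm.
c = a/β₁ = 222.01/0.833 = 266.52 mm; ε'_s = 0.003(c − d')/c = 0.0023 ≥ f_y/E_s = 0.0021, so compression steel does yield.
M_n = (A_s − A'_s) f_y (d − a/2) + A'_s f_y (d − d') = [1950480 × (790 − 111.005) + 351120 × (790 − 60)] × 10⁻⁶ = 1324.37 + 256.32 = 1580.69 kN·m.

M_n ≈ 1580 kN·m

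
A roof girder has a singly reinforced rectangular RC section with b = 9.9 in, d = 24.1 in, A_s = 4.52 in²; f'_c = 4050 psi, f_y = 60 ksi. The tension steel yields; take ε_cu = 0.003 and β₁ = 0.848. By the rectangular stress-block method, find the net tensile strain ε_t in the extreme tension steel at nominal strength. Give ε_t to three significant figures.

a = A_s f_y/(0.85 f'_c b) = 7.958 in.
β₁ = 0.848, so c = a/β₁ = 7.958/0.848 = 9.384 in.
From the linear strain diagram with ε_cu = 0.003: ε_t = 0.003 (d − c)/c = 0.003 × (24.1 − 9.384)/9.384 = 0.00470.
ε_t is between 0.004 and 0.005 — transition zone.

ε_t ≈ 0.00470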